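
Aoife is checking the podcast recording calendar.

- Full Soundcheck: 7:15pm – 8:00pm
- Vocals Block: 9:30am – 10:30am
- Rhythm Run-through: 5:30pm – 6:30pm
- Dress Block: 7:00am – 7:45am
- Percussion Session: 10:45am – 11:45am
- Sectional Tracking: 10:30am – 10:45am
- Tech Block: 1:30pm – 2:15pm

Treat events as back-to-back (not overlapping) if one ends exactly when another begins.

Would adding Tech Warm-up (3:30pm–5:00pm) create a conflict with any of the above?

Dress Block: ends 7:45am at or before Tech Warm-up starts 3:30pm → clear.
Vocals Block: ends 10:30am at or before Tech Warm-up starts 3:30pm → clear.
Sectional Tracking: ends 10:45am at or before Tech Warm-up starts 3:30pm → clear.
Percussion Session: ends 11:45am at or before Tech Warm-up starts 3:30pm → clear.
Tech Block: ends 2:15pm at or before Tech Warm-up starts 3:30pm → clear.
Rhythm Run-through: starts 5:30pm at or after Tech Warm-up ends 5:00pm → clear.
Full Soundcheck: starts 7:15pm at or after Tech Warm-up ends 5:00pm → clear.

No — it doesn't clash with anything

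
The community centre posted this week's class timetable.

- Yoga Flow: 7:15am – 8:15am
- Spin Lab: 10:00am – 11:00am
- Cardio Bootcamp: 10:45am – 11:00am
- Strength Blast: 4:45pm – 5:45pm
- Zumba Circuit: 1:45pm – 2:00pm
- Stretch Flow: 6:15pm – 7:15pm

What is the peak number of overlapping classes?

2

Walk through starts and ends in time order (an end at T is processed before a start at T):
7:15am start Yoga Flow → 1
8:15am end Yoga Flow → 0
10:00am start Spin Lab → 1
10:45am start Cardio Bootcamp → 2
11:00am end Cardio Bootcamp → 1
11:00am end Spin Lab → 0
1:45pm start Zumba Circuit → 1
2:00pm end Zumba Circuit → 0
4:45pm start Strength Blast → 1
5:45pm end Strength Blast → 0
6:15pm start Stretch Flow → 1
7:15pm end Stretch Flow → 0
Peak is 2, at 10:45am (Cardio Bootcamp, Spin Lab).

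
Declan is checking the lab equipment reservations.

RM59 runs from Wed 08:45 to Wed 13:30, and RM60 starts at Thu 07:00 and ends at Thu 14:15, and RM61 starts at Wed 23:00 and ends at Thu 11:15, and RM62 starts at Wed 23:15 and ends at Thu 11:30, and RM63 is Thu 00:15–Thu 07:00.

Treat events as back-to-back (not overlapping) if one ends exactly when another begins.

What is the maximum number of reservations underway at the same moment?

3

Walk through starts and ends in time order (an end at T is processed before a start at T):
Wed 08:45 start RM59 → 1
Wed 13:30 end RM59 → 0
Wed 23:00 start RM61 → 1
Wed 23:15 start RM62 → 2
Thu 00:15 start RM63 → 3
Thu 07:00 end RM63 → 2
Thu 07:00 start RM60 → 3
Thu 11:15 end RM61 → 2
Thu 11:30 end RM62 → 1
Thu 14:15 end RM60 → 0
Peak is 3, at Thu 00:15 (RM61, RM62, RM63).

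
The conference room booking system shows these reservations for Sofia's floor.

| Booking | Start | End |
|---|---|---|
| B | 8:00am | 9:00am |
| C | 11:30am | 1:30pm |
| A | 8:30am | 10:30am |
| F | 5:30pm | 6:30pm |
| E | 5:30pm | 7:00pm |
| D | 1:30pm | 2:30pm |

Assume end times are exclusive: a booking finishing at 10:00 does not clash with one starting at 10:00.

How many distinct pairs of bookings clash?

2

Sorted by start: B, A, C, D, E, F.
A starts before B ends → B and A overlap.
C starts after B ends; B is clear from here.
C starts after A ends; A is clear from here.
D starts exactly when C ends (back-to-back, no overlap); C is clear from here.
E starts after D ends; D is clear from here.
F starts before E ends → E and F overlap.
Overlapping pairs: A & B, E & F — 2 in total.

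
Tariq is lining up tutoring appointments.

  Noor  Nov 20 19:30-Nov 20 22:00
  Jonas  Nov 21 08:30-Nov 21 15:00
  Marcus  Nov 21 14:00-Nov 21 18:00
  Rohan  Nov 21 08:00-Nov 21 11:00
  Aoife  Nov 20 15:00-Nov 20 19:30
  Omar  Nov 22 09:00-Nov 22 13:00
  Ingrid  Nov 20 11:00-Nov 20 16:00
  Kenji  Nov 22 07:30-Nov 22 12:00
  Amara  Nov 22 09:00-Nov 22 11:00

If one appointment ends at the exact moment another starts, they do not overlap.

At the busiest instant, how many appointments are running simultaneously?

Sort all start/end points and keep a running count:
Nov 20 11:00 start Ingrid → 1
Nov 20 15:00 start Aoife → 2
Nov 20 16:00 end Ingrid → 1
Nov 20 19:30 end Aoife → 0
Nov 20 19:30 start Noor → 1
Nov 20 22:00 end Noor → 0
Nov 21 08:00 start Rohan → 1
Nov 21 08:30 start Jonas → 2
Nov 21 11:00 end Rohan → 1
Nov 21 14:00 start Marcus → 2
Nov 21 15:00 end Jonas → 1
Nov 21 18:00 end Marcus → 0
Nov 22 07:30 start Kenji → 1
Nov 22 09:00 start Amara → 2
Nov 22 09:00 start Omar → 3
Nov 22 11:00 end Amara → 2
Nov 22 12:00 end Kenji → 1
Nov 22 13:00 end Omar → 0
Peak is 3, at Nov 22 09:00 (Amara, Kenji, Omar).

3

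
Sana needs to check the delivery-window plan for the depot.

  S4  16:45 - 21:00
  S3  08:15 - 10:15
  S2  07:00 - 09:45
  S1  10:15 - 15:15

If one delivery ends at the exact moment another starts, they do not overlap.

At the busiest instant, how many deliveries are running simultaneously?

Sweep the timeline, counting +1 at each start and −1 at each end (ends before starts at a tie):
07:00 start S2 → 1
08:15 start S3 → 2
09:45 end S2 → 1
10:15 end S3 → 0
10:15 start S1 → 1
15:15 end S1 → 0
16:45 start S4 → 1
21:00 end S4 → 0
Peak is 2, at 08:15 (S2, S3).

2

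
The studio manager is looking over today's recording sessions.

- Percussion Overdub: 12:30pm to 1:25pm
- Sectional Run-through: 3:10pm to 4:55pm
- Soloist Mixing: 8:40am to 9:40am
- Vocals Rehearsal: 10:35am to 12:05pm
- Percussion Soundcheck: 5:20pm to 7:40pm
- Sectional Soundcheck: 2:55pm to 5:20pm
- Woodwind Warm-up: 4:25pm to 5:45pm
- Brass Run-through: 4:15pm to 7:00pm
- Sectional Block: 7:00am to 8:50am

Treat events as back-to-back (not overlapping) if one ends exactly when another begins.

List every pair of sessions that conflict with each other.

Sorted by start: Sectional Block, Soloist Mixing, Vocals Rehearsal, Percussion Overdub, Sectional Soundcheck, Sectional Run-through, Brass Run-through, Woodwind Warm-up, Percussion Soundcheck.
Soloist Mixing starts before Sectional Block ends → Sectional Block and Soloist Mixing overlap.
Vocals Rehearsal starts after Sectional Block ends — done with Sectional Block.
Vocals Rehearsal starts after Soloist Mixing ends — done with Soloist Mixing.
Percussion Overdub starts after Vocals Rehearsal ends — done with Vocals Rehearsal.
Sectional Soundcheck starts after Percussion Overdub ends — done with Percussion Overdub.
Sectional Run-through starts before Sectional Soundcheck ends → Sectional Soundcheck and Sectional Run-through overlap.
Brass Run-through starts before Sectional Soundcheck ends → Sectional Soundcheck and Brass Run-through overlap.
Woodwind Warm-up starts before Sectional Soundcheck ends → Sectional Soundcheck and Woodwind Warm-up overlap.
Percussion Soundcheck starts exactly when Sectional Soundcheck ends (back-to-back, no overlap).
Brass Run-through starts before Sectional Run-through ends → Sectional Run-through and Brass Run-through overlap.
Woodwind Warm-up starts before Sectional Run-through ends → Sectional Run-through and Woodwind Warm-up overlap.
Percussion Soundcheck starts after Sectional Run-through ends.
Woodwind Warm-up starts before Brass Run-through ends → Brass Run-through and Woodwind Warm-up overlap.
Percussion Soundcheck starts before Brass Run-through ends → Brass Run-through and Percussion Soundcheck overlap.
Percussion Soundcheck starts before Woodwind Warm-up ends → Woodwind Warm-up and Percussion Soundcheck overlap.

Brass Run-through & Percussion Soundcheck, Brass Run-through & Sectional Run-through, Brass Run-through & Sectional Soundcheck, Brass Run-through & Woodwind Warm-up, Percussion Soundcheck & Woodwind Warm-up, Sectional Block & Soloist Mixing, Sectional Run-through & Sectional Soundcheck, Sectional Run-through & Woodwind Warm-up, Sectional Soundcheck & Woodwind Warm-up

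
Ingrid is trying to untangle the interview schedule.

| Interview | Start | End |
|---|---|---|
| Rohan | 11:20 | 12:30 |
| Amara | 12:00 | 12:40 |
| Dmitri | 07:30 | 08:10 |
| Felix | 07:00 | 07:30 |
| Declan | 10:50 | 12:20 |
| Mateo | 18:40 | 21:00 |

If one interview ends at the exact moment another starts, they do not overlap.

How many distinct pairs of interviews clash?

Sorted by start: Felix, Dmitri, Declan, Rohan, Amara, Mateo.
Dmitri starts exactly when Felix ends (back-to-back, no overlap), so nothing later overlaps Felix either.
Declan starts after Dmitri ends, so nothing later overlaps Dmitri either.
Rohan starts before Declan ends → Declan and Rohan overlap.
Amara starts before Declan ends → Declan and Amara overlap.
Mateo starts after Declan ends.
Amara starts before Rohan ends → Rohan and Amara overlap.
Mateo starts after Rohan ends.
Mateo starts after Amara ends.
Overlapping pairs: Amara & Declan, Amara & Rohan, Declan & Rohan — 3 in total.

3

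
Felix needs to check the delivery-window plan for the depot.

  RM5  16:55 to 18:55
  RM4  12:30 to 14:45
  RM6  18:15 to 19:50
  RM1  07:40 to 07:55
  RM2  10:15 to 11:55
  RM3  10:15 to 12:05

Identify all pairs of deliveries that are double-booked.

RM2 & RM3, RM5 & RM6

Sorted by start: RM1, RM2, RM3, RM4, RM5, RM6.
RM2 starts after RM1 ends; RM1 is clear from here.
RM3 starts before RM2 ends → RM2 and RM3 overlap.
RM4 starts after RM2 ends; RM2 is clear from here.
RM4 starts after RM3 ends; RM3 is clear from here.
RM5 starts after RM4 ends; RM4 is clear from here.
RM6 starts before RM5 ends → RM5 and RM6 overlap.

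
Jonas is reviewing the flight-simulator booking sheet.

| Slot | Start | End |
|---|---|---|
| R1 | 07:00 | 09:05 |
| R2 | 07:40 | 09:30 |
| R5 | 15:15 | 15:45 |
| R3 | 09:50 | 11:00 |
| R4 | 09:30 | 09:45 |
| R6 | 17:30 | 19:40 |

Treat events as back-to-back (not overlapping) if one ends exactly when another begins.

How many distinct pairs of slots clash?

1

Two intervals overlap when each starts before the other ends.
Sorted by start: R1, R2, R4, R3, R5, R6.
R2 starts before R1 ends → R1 and R2 overlap.
R4 starts after R1 ends — done with R1.
R4 starts exactly when R2 ends (back-to-back, no overlap) — done with R2.
R3 starts after R4 ends — done with R4.
R5 starts after R3 ends — done with R3.
R6 starts after R5 ends.
Overlapping pairs: R1 & R2 — 1 in total.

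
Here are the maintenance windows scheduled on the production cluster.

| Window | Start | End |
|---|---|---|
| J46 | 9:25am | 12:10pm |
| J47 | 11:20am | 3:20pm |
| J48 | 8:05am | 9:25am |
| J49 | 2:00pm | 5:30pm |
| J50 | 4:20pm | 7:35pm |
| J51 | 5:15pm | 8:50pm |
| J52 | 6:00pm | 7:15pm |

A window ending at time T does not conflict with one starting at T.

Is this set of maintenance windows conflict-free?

No

Sorted by start: J48, J46, J47, J49, J50, J51, J52.
J46 starts exactly when J48 ends (back-to-back, no overlap), so nothing later overlaps J48 either.
J47 starts before J46 ends → J46 and J47 overlap.
That's a conflict, so the schedule is not conflict-free.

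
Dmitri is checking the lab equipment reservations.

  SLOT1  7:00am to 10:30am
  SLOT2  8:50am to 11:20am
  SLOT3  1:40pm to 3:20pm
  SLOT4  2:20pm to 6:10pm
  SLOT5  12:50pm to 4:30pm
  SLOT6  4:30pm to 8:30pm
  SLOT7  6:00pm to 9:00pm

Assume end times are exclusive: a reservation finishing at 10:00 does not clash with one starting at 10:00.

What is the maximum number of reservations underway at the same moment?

Sweep the timeline, counting +1 at each start and −1 at each end (ends before starts at a tie):
7:00am start SLOT1 → 1
8:50am start SLOT2 → 2
10:30am end SLOT1 → 1
11:20am end SLOT2 → 0
12:50pm start SLOT5 → 1
1:40pm start SLOT3 → 2
2:20pm start SLOT4 → 3
3:20pm end SLOT3 → 2
4:30pm end SLOT5 → 1
4:30pm start SLOT6 → 2
6:00pm start SLOT7 → 3
6:10pm end SLOT4 → 2
8:30pm end SLOT6 → 1
9:00pm end SLOT7 → 0
Peak is 3, at 2:20pm (SLOT3, SLOT4, SLOT5).

3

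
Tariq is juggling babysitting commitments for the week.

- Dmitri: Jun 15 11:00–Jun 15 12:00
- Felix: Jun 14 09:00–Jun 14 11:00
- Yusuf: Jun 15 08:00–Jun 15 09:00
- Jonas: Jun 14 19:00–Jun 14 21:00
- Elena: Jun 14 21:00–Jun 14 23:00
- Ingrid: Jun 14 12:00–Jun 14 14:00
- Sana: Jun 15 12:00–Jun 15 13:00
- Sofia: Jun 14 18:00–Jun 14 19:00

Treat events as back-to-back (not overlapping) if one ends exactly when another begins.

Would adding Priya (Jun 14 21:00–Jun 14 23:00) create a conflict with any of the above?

Felix: ends Jun 14 11:00 at or before Priya starts Jun 14 21:00 → clear.
Ingrid: ends Jun 14 14:00 at or before Priya starts Jun 14 21:00 → clear.
Sofia: ends Jun 14 19:00 at or before Priya starts Jun 14 21:00 → clear.
Jonas: ends Jun 14 21:00 at or before Priya starts Jun 14 21:00 → clear.
Elena: starts Jun 14 21:00 before Priya ends Jun 14 23:00, and ends Jun 14 23:00 after Priya starts Jun 14 21:00 → overlap.
Yusuf: starts Jun 15 08:00 at or after Priya ends Jun 14 23:00 → clear.
Dmitri: starts Jun 15 11:00 at or after Priya ends Jun 14 23:00 → clear.
Sana: starts Jun 15 12:00 at or after Priya ends Jun 14 23:00 → clear.
Priya overlaps Elena.

Yes — it overlaps Elena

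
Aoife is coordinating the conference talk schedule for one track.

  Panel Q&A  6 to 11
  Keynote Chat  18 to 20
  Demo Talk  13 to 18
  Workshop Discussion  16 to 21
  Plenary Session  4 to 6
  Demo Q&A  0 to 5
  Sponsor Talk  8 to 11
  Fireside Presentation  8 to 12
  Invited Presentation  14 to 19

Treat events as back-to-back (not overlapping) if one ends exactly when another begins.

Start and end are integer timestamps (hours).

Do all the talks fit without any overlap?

Two intervals overlap when each starts before the other ends.
Sorted by start: Demo Q&A, Plenary Session, Panel Q&A, Fireside Presentation, Sponsor Talk, Demo Talk, Invited Presentation, Workshop Discussion, Keynote Chat.
Plenary Session starts before Demo Q&A ends → Demo Q&A and Plenary Session overlap.
That's a conflict, so the schedule is not conflict-free.

No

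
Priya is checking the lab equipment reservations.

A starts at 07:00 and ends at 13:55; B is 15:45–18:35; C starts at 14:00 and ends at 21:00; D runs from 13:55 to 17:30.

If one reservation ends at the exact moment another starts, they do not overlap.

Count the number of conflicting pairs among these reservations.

3

Two intervals overlap when each starts before the other ends.
Sorted by start: A, D, C, B.
D starts exactly when A ends (back-to-back, no overlap); A is clear from here.
C starts before D ends → D and C overlap.
B starts before D ends → D and B overlap.
B starts before C ends → C and B overlap.
Overlapping pairs: B & C, B & D, C & D — 3 in total.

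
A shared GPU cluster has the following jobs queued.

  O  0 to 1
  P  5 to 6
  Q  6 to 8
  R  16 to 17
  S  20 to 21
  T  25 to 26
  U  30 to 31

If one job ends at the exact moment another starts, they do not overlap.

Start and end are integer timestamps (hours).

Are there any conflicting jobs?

No

Sorted by start: O, P, Q, R, S, T, U.
P starts after O ends, so nothing later overlaps O either.
Q starts exactly when P ends (back-to-back, no overlap), so nothing later overlaps P either.
R starts after Q ends, so nothing later overlaps Q either.
S starts after R ends, so nothing later overlaps R either.
T starts after S ends, so nothing later overlaps S either.
U starts after T ends.
Every pair is clear; the schedule has no overlaps.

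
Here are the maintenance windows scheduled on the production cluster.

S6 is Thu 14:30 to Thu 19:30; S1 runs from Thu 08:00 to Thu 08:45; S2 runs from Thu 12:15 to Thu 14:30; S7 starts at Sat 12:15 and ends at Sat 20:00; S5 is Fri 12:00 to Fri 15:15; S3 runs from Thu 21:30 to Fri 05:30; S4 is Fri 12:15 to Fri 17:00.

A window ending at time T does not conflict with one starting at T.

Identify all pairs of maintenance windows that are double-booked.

Check each pair: they overlap iff neither finishes before the other starts.
Sorted by start: S1, S2, S6, S3, S5, S4, S7.
S2 starts after S1 ends; S1 is clear from here.
S6 starts exactly when S2 ends (back-to-back, no overlap); S2 is clear from here.
S3 starts after S6 ends; S6 is clear from here.
S5 starts after S3 ends; S3 is clear from here.
S4 starts before S5 ends → S5 and S4 overlap.
S7 starts after S5 ends.
S7 starts after S4 ends.

S4 & S5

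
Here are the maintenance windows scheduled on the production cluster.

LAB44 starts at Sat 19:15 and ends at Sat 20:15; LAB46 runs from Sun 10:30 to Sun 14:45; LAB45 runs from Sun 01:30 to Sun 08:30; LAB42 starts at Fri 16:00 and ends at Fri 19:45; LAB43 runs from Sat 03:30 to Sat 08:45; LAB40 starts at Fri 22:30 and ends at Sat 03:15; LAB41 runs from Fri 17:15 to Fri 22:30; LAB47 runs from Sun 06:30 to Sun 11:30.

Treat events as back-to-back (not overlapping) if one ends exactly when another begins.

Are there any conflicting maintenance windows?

Sorted by start: LAB42, LAB41, LAB40, LAB43, LAB44, LAB45, LAB47, LAB46.
LAB41 starts before LAB42 ends → LAB42 and LAB41 overlap.
That's a conflict, so the schedule is not conflict-free.

Yes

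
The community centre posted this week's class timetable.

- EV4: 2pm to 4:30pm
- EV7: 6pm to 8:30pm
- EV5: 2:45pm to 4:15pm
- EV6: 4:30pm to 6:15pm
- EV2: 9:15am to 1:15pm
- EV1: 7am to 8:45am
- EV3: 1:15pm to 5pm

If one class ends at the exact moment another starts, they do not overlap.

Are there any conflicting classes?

Two intervals overlap when each starts before the other ends.
Sorted by start: EV1, EV2, EV3, EV4, EV5, EV6, EV7.
EV2 starts after EV1 ends, so EV1 has no further overlaps.
EV3 starts exactly when EV2 ends (back-to-back, no overlap), so EV2 has no further overlaps.
EV4 starts before EV3 ends → EV3 and EV4 overlap.
That's a conflict, so the schedule is not conflict-free.

Yes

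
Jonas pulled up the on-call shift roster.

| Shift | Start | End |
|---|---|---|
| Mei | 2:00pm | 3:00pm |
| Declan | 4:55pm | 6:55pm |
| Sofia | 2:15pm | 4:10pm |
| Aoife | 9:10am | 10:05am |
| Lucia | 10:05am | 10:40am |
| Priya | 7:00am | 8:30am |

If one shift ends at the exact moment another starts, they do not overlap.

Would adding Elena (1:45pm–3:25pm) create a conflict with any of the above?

Yes — it overlaps Mei, Sofia

Priya: ends 8:30am at or before Elena starts 1:45pm → clear.
Aoife: ends 10:05am at or before Elena starts 1:45pm → clear.
Lucia: ends 10:40am at or before Elena starts 1:45pm → clear.
Mei: starts 2:00pm before Elena ends 3:25pm, and ends 3:00pm after Elena starts 1:45pm → overlap.
Sofia: starts 2:15pm before Elena ends 3:25pm, and ends 4:10pm after Elena starts 1:45pm → overlap.
Declan: starts 4:55pm at or after Elena ends 3:25pm → clear.
Elena overlaps Mei, Sofia.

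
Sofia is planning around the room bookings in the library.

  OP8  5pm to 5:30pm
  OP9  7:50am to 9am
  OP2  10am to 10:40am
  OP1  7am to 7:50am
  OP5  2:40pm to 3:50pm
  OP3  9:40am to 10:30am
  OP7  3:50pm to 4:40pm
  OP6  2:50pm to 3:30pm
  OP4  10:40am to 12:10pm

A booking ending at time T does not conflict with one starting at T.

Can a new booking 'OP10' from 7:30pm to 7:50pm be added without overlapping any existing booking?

OP1: ends 7:50am at or before OP10 starts 7:30pm → clear.
OP9: ends 9am at or before OP10 starts 7:30pm → clear.
OP3: ends 10:30am at or before OP10 starts 7:30pm → clear.
OP2: ends 10:40am at or before OP10 starts 7:30pm → clear.
OP4: ends 12:10pm at or before OP10 starts 7:30pm → clear.
OP5: ends 3:50pm at or before OP10 starts 7:30pm → clear.
OP6: ends 3:30pm at or before OP10 starts 7:30pm → clear.
OP7: ends 4:40pm at or before OP10 starts 7:30pm → clear.
OP8: ends 5:30pm at or before OP10 starts 7:30pm → clear.

Yes — the slot is free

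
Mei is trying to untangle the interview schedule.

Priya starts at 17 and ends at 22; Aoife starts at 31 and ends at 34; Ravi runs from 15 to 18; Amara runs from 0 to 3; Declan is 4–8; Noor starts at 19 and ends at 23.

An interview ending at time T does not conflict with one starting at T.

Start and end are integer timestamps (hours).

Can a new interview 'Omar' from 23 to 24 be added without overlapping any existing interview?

Yes — the slot is free

Amara: ends 3 at or before Omar starts 23 → clear.
Declan: ends 8 at or before Omar starts 23 → clear.
Ravi: ends 18 at or before Omar starts 23 → clear.
Priya: ends 22 at or before Omar starts 23 → clear.
Noor: ends 23 at or before Omar starts 23 → clear.
Aoife: starts 31 at or after Omar ends 24 → clear.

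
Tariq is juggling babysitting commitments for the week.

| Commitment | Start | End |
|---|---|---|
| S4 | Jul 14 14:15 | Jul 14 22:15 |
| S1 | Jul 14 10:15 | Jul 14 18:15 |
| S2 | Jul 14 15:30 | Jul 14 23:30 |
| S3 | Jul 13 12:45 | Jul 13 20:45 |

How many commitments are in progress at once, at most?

3

Sort all start/end points and keep a running count:
Jul 13 12:45 start S3 → 1
Jul 13 20:45 end S3 → 0
Jul 14 10:15 start S1 → 1
Jul 14 14:15 start S4 → 2
Jul 14 15:30 start S2 → 3
Jul 14 18:15 end S1 → 2
Jul 14 22:15 end S4 → 1
Jul 14 23:30 end S2 → 0
Peak is 3, at Jul 14 15:30 (S1, S2, S4).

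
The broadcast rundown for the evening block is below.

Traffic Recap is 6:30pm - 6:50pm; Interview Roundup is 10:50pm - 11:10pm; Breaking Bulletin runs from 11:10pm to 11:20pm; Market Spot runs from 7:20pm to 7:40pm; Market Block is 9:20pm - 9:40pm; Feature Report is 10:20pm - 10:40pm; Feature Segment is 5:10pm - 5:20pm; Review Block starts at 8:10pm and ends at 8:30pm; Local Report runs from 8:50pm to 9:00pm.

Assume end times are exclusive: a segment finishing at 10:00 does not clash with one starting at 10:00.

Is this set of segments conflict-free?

Two intervals overlap when each starts before the other ends.
Sorted by start: Feature Segment, Traffic Recap, Market Spot, Review Block, Local Report, Market Block, Feature Report, Interview Roundup, Breaking Bulletin.
Traffic Recap starts after Feature Segment ends; Feature Segment is clear from here.
Market Spot starts after Traffic Recap ends; Traffic Recap is clear from here.
Review Block starts after Market Spot ends; Market Spot is clear from here.
Local Report starts after Review Block ends; Review Block is clear from here.
Market Block starts after Local Report ends; Local Report is clear from here.
Feature Report starts after Market Block ends; Market Block is clear from here.
Interview Roundup starts after Feature Report ends; Feature Report is clear from here.
Breaking Bulletin starts exactly when Interview Roundup ends (back-to-back, no overlap).
Every pair is clear; the schedule has no overlaps.

Yes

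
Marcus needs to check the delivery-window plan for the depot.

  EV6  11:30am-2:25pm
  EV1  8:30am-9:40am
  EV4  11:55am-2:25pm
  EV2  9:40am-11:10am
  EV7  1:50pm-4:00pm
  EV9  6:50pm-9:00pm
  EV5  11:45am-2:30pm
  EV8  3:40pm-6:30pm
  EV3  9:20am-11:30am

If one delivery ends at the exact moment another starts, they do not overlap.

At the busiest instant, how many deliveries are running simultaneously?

4

Sort all start/end points and keep a running count:
8:30am start EV1 → 1
9:20am start EV3 → 2
9:40am end EV1 → 1
9:40am start EV2 → 2
11:10am end EV2 → 1
11:30am end EV3 → 0
11:30am start EV6 → 1
11:45am start EV5 → 2
11:55am start EV4 → 3
1:50pm start EV7 → 4
2:25pm end EV4 → 3
2:25pm end EV6 → 2
2:30pm end EV5 → 1
3:40pm start EV8 → 2
4:00pm end EV7 → 1
6:30pm end EV8 → 0
6:50pm start EV9 → 1
9:00pm end EV9 → 0
Peak is 4, at 1:50pm (EV4, EV5, EV6, EV7).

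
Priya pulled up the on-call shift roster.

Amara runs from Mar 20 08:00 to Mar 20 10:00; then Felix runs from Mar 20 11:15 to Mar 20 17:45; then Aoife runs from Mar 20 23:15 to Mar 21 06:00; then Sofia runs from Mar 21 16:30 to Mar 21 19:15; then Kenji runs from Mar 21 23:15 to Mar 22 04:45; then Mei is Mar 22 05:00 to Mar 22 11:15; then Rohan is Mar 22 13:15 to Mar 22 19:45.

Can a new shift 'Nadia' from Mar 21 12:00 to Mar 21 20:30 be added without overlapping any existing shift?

No — it overlaps Sofia

Amara: ends Mar 20 10:00 at or before Nadia starts Mar 21 12:00 → clear.
Felix: ends Mar 20 17:45 at or before Nadia starts Mar 21 12:00 → clear.
Aoife: ends Mar 21 06:00 at or before Nadia starts Mar 21 12:00 → clear.
Sofia: starts Mar 21 16:30 before Nadia ends Mar 21 20:30, and ends Mar 21 19:15 after Nadia starts Mar 21 12:00 → overlap.
Kenji: starts Mar 21 23:15 at or after Nadia ends Mar 21 20:30 → clear.
Mei: starts Mar 22 05:00 at or after Nadia ends Mar 21 20:30 → clear.
Rohan: starts Mar 22 13:15 at or after Nadia ends Mar 21 20:30 → clear.
Nadia overlaps Sofia.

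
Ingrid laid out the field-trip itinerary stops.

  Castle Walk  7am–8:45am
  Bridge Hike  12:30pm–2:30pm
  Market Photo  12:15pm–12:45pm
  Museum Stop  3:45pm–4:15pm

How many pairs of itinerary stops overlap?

Sorted by start: Castle Walk, Market Photo, Bridge Hike, Museum Stop.
Market Photo starts after Castle Walk ends; Castle Walk is clear from here.
Bridge Hike starts before Market Photo ends → Market Photo and Bridge Hike overlap.
Museum Stop starts after Market Photo ends.
Museum Stop starts after Bridge Hike ends.
Overlapping pairs: Bridge Hike & Market Photo — 1 in total.

1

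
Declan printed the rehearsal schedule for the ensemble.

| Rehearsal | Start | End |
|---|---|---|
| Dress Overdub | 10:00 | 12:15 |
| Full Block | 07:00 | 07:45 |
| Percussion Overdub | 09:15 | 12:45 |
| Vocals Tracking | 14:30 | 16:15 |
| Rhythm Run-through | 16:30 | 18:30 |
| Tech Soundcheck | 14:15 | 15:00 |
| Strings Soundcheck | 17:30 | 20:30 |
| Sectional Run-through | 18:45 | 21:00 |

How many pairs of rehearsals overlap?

Sorted by start: Full Block, Percussion Overdub, Dress Overdub, Tech Soundcheck, Vocals Tracking, Rhythm Run-through, Strings Soundcheck, Sectional Run-through.
Percussion Overdub starts after Full Block ends; Full Block is clear from here.
Dress Overdub starts before Percussion Overdub ends → Percussion Overdub and Dress Overdub overlap.
Tech Soundcheck starts after Percussion Overdub ends; Percussion Overdub is clear from here.
Tech Soundcheck starts after Dress Overdub ends; Dress Overdub is clear from here.
Vocals Tracking starts before Tech Soundcheck ends → Tech Soundcheck and Vocals Tracking overlap.
Rhythm Run-through starts after Tech Soundcheck ends; Tech Soundcheck is clear from here.
Rhythm Run-through starts after Vocals Tracking ends; Vocals Tracking is clear from here.
Strings Soundcheck starts before Rhythm Run-through ends → Rhythm Run-through and Strings Soundcheck overlap.
Sectional Run-through starts after Rhythm Run-through ends.
Sectional Run-through starts before Strings Soundcheck ends → Strings Soundcheck and Sectional Run-through overlap.
Overlapping pairs: Dress Overdub & Percussion Overdub, Rhythm Run-through & Strings Soundcheck, Sectional Run-through & Strings Soundcheck, Tech Soundcheck & Vocals Tracking — 4 in total.

4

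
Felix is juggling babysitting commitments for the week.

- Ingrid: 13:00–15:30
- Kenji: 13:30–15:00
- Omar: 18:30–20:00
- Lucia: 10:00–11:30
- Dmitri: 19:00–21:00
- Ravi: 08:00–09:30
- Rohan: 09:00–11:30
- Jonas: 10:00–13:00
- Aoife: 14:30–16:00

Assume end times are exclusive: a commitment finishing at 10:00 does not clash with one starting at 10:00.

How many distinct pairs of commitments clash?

8

Sorted by start: Ravi, Rohan, Jonas, Lucia, Ingrid, Kenji, Aoife, Omar, Dmitri.
Rohan starts before Ravi ends → Ravi and Rohan overlap.
Jonas starts after Ravi ends — done with Ravi.
Jonas starts before Rohan ends → Rohan and Jonas overlap.
Lucia starts before Rohan ends → Rohan and Lucia overlap.
Ingrid starts after Rohan ends — done with Rohan.
Lucia starts before Jonas ends → Jonas and Lucia overlap.
Ingrid starts exactly when Jonas ends (back-to-back, no overlap) — done with Jonas.
Ingrid starts after Lucia ends — done with Lucia.
Kenji starts before Ingrid ends → Ingrid and Kenji overlap.
Aoife starts before Ingrid ends → Ingrid and Aoife overlap.
Omar starts after Ingrid ends — done with Ingrid.
Aoife starts before Kenji ends → Kenji and Aoife overlap.
Omar starts after Kenji ends — done with Kenji.
Omar starts after Aoife ends — done with Aoife.
Dmitri starts before Omar ends → Omar and Dmitri overlap.
Overlapping pairs: Aoife & Ingrid, Aoife & Kenji, Dmitri & Omar, Ingrid & Kenji, Jonas & Lucia, Jonas & Rohan, Lucia & Rohan, Ravi & Rohan — 8 in total.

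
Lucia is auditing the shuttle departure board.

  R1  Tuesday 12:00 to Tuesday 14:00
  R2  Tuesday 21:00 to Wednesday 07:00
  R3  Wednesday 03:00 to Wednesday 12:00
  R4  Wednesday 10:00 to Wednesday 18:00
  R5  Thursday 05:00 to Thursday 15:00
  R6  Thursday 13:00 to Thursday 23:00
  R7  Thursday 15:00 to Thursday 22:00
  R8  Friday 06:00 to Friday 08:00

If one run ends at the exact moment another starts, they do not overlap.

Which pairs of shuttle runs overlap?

Check each pair: they overlap iff neither finishes before the other starts.
Sorted by start: R1, R2, R3, R4, R5, R6, R7, R8.
R2 starts after R1 ends, so R1 has no further overlaps.
R3 starts before R2 ends → R2 and R3 overlap.
R4 starts after R2 ends, so R2 has no further overlaps.
R4 starts before R3 ends → R3 and R4 overlap.
R5 starts after R3 ends, so R3 has no further overlaps.
R5 starts after R4 ends, so R4 has no further overlaps.
R6 starts before R5 ends → R5 and R6 overlap.
R7 starts exactly when R5 ends (back-to-back, no overlap), so R5 has no further overlaps.
R7 starts before R6 ends → R6 and R7 overlap.
R8 starts after R6 ends.
R8 starts after R7 ends.

R2 & R3, R3 & R4, R5 & R6, R6 & R7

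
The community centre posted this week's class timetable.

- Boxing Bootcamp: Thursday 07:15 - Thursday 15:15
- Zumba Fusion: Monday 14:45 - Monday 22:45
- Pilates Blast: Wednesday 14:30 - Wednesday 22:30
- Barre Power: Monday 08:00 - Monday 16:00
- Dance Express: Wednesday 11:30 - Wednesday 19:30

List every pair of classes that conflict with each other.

Barre Power & Zumba Fusion, Dance Express & Pilates Blast

Two intervals overlap when each starts before the other ends.
Sorted by start: Barre Power, Zumba Fusion, Dance Express, Pilates Blast, Boxing Bootcamp.
Zumba Fusion starts before Barre Power ends → Barre Power and Zumba Fusion overlap.
Dance Express starts after Barre Power ends; Barre Power is clear from here.
Dance Express starts after Zumba Fusion ends; Zumba Fusion is clear from here.
Pilates Blast starts before Dance Express ends → Dance Express and Pilates Blast overlap.
Boxing Bootcamp starts after Dance Express ends.
Boxing Bootcamp starts after Pilates Blast ends.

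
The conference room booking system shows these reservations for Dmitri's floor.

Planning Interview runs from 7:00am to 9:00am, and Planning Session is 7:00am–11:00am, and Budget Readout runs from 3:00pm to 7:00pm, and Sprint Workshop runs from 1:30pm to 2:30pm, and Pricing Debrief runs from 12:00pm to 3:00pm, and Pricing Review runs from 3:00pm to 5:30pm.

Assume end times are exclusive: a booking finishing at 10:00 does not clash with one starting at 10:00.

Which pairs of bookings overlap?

Budget Readout & Pricing Review, Planning Interview & Planning Session, Pricing Debrief & Sprint Workshop

Sorted by start: Planning Interview, Planning Session, Pricing Debrief, Sprint Workshop, Budget Readout, Pricing Review.
Planning Session starts before Planning Interview ends → Planning Interview and Planning Session overlap.
Pricing Debrief starts after Planning Interview ends, so nothing later overlaps Planning Interview either.
Pricing Debrief starts after Planning Session ends, so nothing later overlaps Planning Session either.
Sprint Workshop starts before Pricing Debrief ends → Pricing Debrief and Sprint Workshop overlap.
Budget Readout starts exactly when Pricing Debrief ends (back-to-back, no overlap), so nothing later overlaps Pricing Debrief either.
Budget Readout starts after Sprint Workshop ends, so nothing later overlaps Sprint Workshop either.
Pricing Review starts before Budget Readout ends → Budget Readout and Pricing Review overlap.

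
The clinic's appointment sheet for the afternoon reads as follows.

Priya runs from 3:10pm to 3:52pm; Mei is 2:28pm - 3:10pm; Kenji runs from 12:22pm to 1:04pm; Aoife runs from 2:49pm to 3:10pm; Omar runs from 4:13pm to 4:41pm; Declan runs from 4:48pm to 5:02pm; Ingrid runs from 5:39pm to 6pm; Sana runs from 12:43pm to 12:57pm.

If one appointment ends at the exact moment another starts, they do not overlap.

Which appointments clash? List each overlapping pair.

Sorted by start: Kenji, Sana, Mei, Aoife, Priya, Omar, Declan, Ingrid.
Sana starts before Kenji ends → Kenji and Sana overlap.
Mei starts after Kenji ends — done with Kenji.
Mei starts after Sana ends — done with Sana.
Aoife starts before Mei ends → Mei and Aoife overlap.
Priya starts exactly when Mei ends (back-to-back, no overlap) — done with Mei.
Priya starts exactly when Aoife ends (back-to-back, no overlap) — done with Aoife.
Omar starts after Priya ends — done with Priya.
Declan starts after Omar ends — done with Omar.
Ingrid starts after Declan ends.

Aoife & Mei, Kenji & Sana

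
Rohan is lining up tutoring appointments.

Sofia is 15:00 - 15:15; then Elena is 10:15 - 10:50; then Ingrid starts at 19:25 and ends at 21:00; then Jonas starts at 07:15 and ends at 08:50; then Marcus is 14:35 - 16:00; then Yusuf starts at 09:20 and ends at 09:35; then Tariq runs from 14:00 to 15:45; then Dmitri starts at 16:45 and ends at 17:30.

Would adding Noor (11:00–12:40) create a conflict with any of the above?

Jonas: ends 08:50 at or before Noor starts 11:00 → clear.
Yusuf: ends 09:35 at or before Noor starts 11:00 → clear.
Elena: ends 10:50 at or before Noor starts 11:00 → clear.
Tariq: starts 14:00 at or after Noor ends 12:40 → clear.
Marcus: starts 14:35 at or after Noor ends 12:40 → clear.
Sofia: starts 15:00 at or after Noor ends 12:40 → clear.
Dmitri: starts 16:45 at or after Noor ends 12:40 → clear.
Ingrid: starts 19:25 at or after Noor ends 12:40 → clear.

No — it doesn't clash with anything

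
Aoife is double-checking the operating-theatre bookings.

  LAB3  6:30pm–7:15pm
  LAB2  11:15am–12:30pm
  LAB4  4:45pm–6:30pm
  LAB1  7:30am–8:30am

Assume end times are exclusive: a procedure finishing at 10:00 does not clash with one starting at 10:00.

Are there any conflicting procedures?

Sorted by start: LAB1, LAB2, LAB4, LAB3.
LAB2 starts after LAB1 ends, so LAB1 has no further overlaps.
LAB4 starts after LAB2 ends, so LAB2 has no further overlaps.
LAB3 starts exactly when LAB4 ends (back-to-back, no overlap).
Every pair is clear; the schedule has no overlaps.

No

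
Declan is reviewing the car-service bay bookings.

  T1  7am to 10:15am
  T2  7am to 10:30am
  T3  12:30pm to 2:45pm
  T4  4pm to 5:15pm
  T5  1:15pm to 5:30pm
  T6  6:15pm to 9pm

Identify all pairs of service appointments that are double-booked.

Sorted by start: T1, T2, T3, T5, T4, T6.
T2 starts before T1 ends → T1 and T2 overlap.
T3 starts after T1 ends — done with T1.
T3 starts after T2 ends — done with T2.
T5 starts before T3 ends → T3 and T5 overlap.
T4 starts after T3 ends — done with T3.
T4 starts before T5 ends → T5 and T4 overlap.
T6 starts after T5 ends.
T6 starts after T4 ends.

T1 & T2, T3 & T5, T4 & T5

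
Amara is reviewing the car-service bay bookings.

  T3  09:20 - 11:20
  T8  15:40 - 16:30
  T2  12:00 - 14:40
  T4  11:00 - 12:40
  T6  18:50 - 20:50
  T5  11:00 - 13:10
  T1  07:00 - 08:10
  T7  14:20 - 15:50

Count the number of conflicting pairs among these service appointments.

Sorted by start: T1, T3, T4, T5, T2, T7, T8, T6.
T3 starts after T1 ends, so nothing later overlaps T1 either.
T4 starts before T3 ends → T3 and T4 overlap.
T5 starts before T3 ends → T3 and T5 overlap.
T2 starts after T3 ends, so nothing later overlaps T3 either.
T5 starts before T4 ends → T4 and T5 overlap.
T2 starts before T4 ends → T4 and T2 overlap.
T7 starts after T4 ends, so nothing later overlaps T4 either.
T2 starts before T5 ends → T5 and T2 overlap.
T7 starts after T5 ends, so nothing later overlaps T5 either.
T7 starts before T2 ends → T2 and T7 overlap.
T8 starts after T2 ends, so nothing later overlaps T2 either.
T8 starts before T7 ends → T7 and T8 overlap.
T6 starts after T7 ends.
T6 starts after T8 ends.
Overlapping pairs: T2 & T4, T2 & T5, T2 & T7, T3 & T4, T3 & T5, T4 & T5, T7 & T8 — 7 in total.

7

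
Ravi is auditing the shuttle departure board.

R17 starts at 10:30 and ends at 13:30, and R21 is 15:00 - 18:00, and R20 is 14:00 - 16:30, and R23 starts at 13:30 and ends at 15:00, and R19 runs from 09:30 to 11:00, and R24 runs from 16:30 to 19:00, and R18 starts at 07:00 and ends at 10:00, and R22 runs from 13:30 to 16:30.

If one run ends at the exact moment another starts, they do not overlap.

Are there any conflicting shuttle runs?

Sorted by start: R18, R19, R17, R22, R23, R20, R21, R24.
R19 starts before R18 ends → R18 and R19 overlap.
That's a conflict, so the schedule is not conflict-free.

Yes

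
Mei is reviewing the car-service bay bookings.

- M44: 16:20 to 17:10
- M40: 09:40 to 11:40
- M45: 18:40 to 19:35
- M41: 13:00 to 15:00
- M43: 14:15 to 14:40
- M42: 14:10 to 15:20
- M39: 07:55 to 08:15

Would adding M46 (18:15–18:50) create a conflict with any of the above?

M39: ends 08:15 at or before M46 starts 18:15 → clear.
M40: ends 11:40 at or before M46 starts 18:15 → clear.
M41: ends 15:00 at or before M46 starts 18:15 → clear.
M42: ends 15:20 at or before M46 starts 18:15 → clear.
M43: ends 14:40 at or before M46 starts 18:15 → clear.
M44: ends 17:10 at or before M46 starts 18:15 → clear.
M45: starts 18:40 before M46 ends 18:50, and ends 19:35 after M46 starts 18:15 → overlap.
M46 overlaps M45.

Yes — it overlaps M45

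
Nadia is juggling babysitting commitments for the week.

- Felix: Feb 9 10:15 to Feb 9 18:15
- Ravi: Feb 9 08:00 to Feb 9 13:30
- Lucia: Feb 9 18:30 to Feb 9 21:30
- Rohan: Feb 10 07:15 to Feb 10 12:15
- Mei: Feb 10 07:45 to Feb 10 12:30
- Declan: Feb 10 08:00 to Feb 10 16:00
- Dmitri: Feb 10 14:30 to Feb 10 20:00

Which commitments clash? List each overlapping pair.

Declan & Dmitri, Declan & Mei, Declan & Rohan, Felix & Ravi, Mei & Rohan

Sorted by start: Ravi, Felix, Lucia, Rohan, Mei, Declan, Dmitri.
Felix starts before Ravi ends → Ravi and Felix overlap.
Lucia starts after Ravi ends, so nothing later overlaps Ravi either.
Lucia starts after Felix ends, so nothing later overlaps Felix either.
Rohan starts after Lucia ends, so nothing later overlaps Lucia either.
Mei starts before Rohan ends → Rohan and Mei overlap.
Declan starts before Rohan ends → Rohan and Declan overlap.
Dmitri starts after Rohan ends.
Declan starts before Mei ends → Mei and Declan overlap.
Dmitri starts after Mei ends.
Dmitri starts before Declan ends → Declan and Dmitri overlap.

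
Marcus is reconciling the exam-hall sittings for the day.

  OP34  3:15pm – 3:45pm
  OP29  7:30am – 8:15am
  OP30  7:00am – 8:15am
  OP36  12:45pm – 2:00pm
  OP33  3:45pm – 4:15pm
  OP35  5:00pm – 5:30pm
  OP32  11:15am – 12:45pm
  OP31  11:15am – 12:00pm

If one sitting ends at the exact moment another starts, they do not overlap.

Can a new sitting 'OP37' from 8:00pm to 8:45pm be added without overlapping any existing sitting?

OP30: ends 8:15am at or before OP37 starts 8:00pm → clear.
OP29: ends 8:15am at or before OP37 starts 8:00pm → clear.
OP31: ends 12:00pm at or before OP37 starts 8:00pm → clear.
OP32: ends 12:45pm at or before OP37 starts 8:00pm → clear.
OP36: ends 2:00pm at or before OP37 starts 8:00pm → clear.
OP34: ends 3:45pm at or before OP37 starts 8:00pm → clear.
OP33: ends 4:15pm at or before OP37 starts 8:00pm → clear.
OP35: ends 5:30pm at or before OP37 starts 8:00pm → clear.

Yes — the slot is free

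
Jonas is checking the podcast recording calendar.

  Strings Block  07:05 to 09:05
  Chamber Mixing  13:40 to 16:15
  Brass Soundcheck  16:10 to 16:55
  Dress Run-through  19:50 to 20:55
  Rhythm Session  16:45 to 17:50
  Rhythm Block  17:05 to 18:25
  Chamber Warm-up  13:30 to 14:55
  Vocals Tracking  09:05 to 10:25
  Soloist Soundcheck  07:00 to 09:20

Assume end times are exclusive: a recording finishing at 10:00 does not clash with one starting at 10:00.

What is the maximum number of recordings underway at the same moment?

2

Sweep the timeline, counting +1 at each start and −1 at each end (ends before starts at a tie):
07:00 start Soloist Soundcheck → 1
07:05 start Strings Block → 2
09:05 end Strings Block → 1
09:05 start Vocals Tracking → 2
09:20 end Soloist Soundcheck → 1
10:25 end Vocals Tracking → 0
13:30 start Chamber Warm-up → 1
13:40 start Chamber Mixing → 2
14:55 end Chamber Warm-up → 1
16:10 start Brass Soundcheck → 2
16:15 end Chamber Mixing → 1
16:45 start Rhythm Session → 2
16:55 end Brass Soundcheck → 1
17:05 start Rhythm Block → 2
17:50 end Rhythm Session → 1
18:25 end Rhythm Block → 0
19:50 start Dress Run-through → 1
20:55 end Dress Run-through → 0
Peak is 2, at 07:05 (Soloist Soundcheck, Strings Block).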